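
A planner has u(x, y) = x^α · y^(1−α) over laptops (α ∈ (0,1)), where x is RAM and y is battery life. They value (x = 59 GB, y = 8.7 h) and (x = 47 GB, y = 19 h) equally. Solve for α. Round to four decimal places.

Indifference: 59^α · 8.7^(1−α) = 47^α · 19^(1−α).
Taking logs: α·ln 59 + (1−α)·ln 8.7 = α·ln 47 + (1−α)·ln 19, i.e. α·0.2273898 = (1−α)·0.7811160.
Thus α·(1.0085058) = 0.7811160, so α = 0.7811160/1.0085058 ≈ 0.7745.

α ≈ 0.7745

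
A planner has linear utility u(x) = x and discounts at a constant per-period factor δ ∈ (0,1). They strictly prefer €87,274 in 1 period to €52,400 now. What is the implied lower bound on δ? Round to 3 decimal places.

The preference means 52400 < δ·87274.
So δ > 52400/87274 = 0.60041.

δ > 0.600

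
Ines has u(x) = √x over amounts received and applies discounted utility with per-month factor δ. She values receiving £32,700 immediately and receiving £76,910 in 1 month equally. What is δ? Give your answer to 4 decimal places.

The payoff in 1 month is discounted by δ, so u(32700) = δ·u(76910) and δ = u(32700)/u(76910).
With u(x) = √x: δ = √32700/√76910 = √(32700/76910) = 0.65205.

δ ≈ 0.6521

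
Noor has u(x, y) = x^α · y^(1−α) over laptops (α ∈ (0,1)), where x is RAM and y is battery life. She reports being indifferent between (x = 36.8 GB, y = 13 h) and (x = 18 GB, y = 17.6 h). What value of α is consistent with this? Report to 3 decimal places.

α ≈ 0.298

The Cobb–Douglas utilities coincide, so 36.8^α·13^(1−α) = 18^α·17.6^(1−α).
Taking logs: α·ln 36.8 + (1−α)·ln 13 = α·ln 18 + (1−α)·ln 17.6, i.e. α·0.715126 = (1−α)·0.302950.
Thus α·(1.018076) = 0.302950, so α = 0.302950/1.018076 ≈ 0.298.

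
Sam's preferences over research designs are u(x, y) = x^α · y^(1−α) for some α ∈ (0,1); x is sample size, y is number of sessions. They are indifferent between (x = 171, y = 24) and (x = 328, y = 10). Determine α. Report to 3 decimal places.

α ≈ 0.573

The Cobb–Douglas utilities coincide, so 171^α·24^(1−α) = 328^α·10^(1−α).
(171/328)^α = (10/24)^(1−α); take logs: α·ln(171/328) = (1−α)·ln(10/24), i.e. α·-0.651350 = (1−α)·-0.875469.
With A = -0.651350 and B = -0.875469: α·A = (1−α)·B, so α = B/(A+B) = -0.875469/-1.526819 ≈ 0.573.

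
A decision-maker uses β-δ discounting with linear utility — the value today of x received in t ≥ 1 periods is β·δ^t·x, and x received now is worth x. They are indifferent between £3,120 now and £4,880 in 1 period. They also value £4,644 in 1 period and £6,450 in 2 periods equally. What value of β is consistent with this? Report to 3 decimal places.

From the later pair, β·δ^1·4644 = β·δ^2·6450; dividing through, δ = 4644/6450 = 0.72000.
Now use the now-vs-future pair: 3120 = β·δ·4880 gives β = 3120/(0.72000·4880) ≈ 0.888.

β ≈ 0.888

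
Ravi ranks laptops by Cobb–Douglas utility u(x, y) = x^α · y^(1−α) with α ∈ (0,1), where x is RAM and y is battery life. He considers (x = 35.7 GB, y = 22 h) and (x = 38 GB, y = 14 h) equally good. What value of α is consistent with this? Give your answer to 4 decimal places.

Set the two utilities equal: 35.7^α·22^(1−α) = 38^α·14^(1−α).
Rearrange to (35.7/38)^α = (14/22)^(1−α) and take logs: α·-0.0624355 = (1−α)·-0.4519851.
With A = -0.0624355 and B = -0.4519851: α·A = (1−α)·B, so α = B/(A+B) = -0.4519851/-0.5144206 ≈ 0.8786.

α ≈ 0.8786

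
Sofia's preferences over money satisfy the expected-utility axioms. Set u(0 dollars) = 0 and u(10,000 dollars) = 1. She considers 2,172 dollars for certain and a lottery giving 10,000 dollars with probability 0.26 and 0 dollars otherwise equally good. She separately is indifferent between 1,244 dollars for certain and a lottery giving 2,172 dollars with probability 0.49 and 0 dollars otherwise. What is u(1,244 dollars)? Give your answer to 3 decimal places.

0.127

From the first indifference, u(2,172 dollars) = 0.26·u(10,000 dollars) + 0.74·u(0 dollars) = 0.26·1 + 0.74·0 = 0.26.
Chaining: u(1,244 dollars) = 0.49·0.26 + 0.51·0.00 = 0.1274.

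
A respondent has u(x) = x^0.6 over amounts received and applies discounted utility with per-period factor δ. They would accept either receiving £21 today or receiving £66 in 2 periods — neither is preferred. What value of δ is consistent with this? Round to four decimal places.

δ ≈ 0.7093

The payoff in 2 periods is discounted by δ^2, so u(21) = δ^2·u(66) and δ^2 = u(21)/u(66).
With u(x) = x^0.6: δ^2 = 21^0.6/66^0.6 = (21/66)^0.6 = 0.50304.
Hence δ = (0.50304)^(1/2) = 0.709255.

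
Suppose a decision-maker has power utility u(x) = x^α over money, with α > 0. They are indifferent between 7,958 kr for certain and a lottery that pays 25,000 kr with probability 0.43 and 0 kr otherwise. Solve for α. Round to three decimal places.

α ≈ 0.737

The lottery's expected utility is 0.43·u(25000) + 0.57·u(0) = 0.43·25000^α (since u(0) = 0 for α > 0).
Indifference: 7958^α = 0.43·25000^α, so (7958/25000)^α = 0.43.
α = ln(0.43) / ln(7958/25000) = -0.843970/-1.144698 ≈ 0.737.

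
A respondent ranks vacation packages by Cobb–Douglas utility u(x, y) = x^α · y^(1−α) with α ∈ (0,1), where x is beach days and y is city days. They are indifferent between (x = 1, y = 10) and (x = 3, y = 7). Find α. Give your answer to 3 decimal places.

The Cobb–Douglas utilities coincide, so 1^α·10^(1−α) = 3^α·7^(1−α).
Rearrange to (1/3)^α = (7/10)^(1−α) and take logs: α·-1.098612 = (1−α)·-0.356675.
So α/(1−α) = (-0.356675)/(-1.098612) = 0.324660, and α = 0.324660/1.324660 ≈ 0.245.

α ≈ 0.245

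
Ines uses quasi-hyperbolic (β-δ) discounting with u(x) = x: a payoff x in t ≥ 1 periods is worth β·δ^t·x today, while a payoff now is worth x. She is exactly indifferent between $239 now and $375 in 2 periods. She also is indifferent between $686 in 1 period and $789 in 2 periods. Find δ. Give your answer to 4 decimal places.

From the later pair, β·δ^1·686 = β·δ^2·789; dividing through, δ = 686/789 = 0.86946.

δ ≈ 0.8695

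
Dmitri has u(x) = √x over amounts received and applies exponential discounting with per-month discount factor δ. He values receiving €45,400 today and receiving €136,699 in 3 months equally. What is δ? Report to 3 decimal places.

The payoff in 3 months is discounted by δ^3, so u(45400) = δ^3·u(136699) and δ^3 = u(45400)/u(136699).
With u(x) = √x: δ^3 = √45400/√136699 = √(45400/136699) = 0.57630.
So δ = 0.57630^(1/3) ≈ 0.832.

δ ≈ 0.832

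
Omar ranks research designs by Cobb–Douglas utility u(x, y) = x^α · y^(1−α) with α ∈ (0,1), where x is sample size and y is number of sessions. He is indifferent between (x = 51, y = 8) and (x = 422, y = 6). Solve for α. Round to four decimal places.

Set the two utilities equal: 51^α·8^(1−α) = 422^α·6^(1−α).
Taking logs: α·ln 51 + (1−α)·ln 8 = α·ln 422 + (1−α)·ln 6, i.e. α·-2.1131797 = (1−α)·-0.2876821.
With A = -2.1131797 and B = -0.2876821: α·A = (1−α)·B, so α = B/(A+B) = -0.2876821/-2.4008618 ≈ 0.1198.

α ≈ 0.1198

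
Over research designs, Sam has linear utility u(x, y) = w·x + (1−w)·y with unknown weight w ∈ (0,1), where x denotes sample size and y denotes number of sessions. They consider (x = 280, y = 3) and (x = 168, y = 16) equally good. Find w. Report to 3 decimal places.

Indifference: w·280 + (1−w)·3 = w·168 + (1−w)·16.
Collecting terms: w·112 = (1−w)·13.
The marginal rate of substitution is 13/112, so w = 13/(112+13) = 0.104.

w = 0.104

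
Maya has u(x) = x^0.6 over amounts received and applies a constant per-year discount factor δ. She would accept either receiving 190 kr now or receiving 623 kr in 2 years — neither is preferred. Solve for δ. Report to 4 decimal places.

δ ≈ 0.7003

Equating discounted utilities: u(190) = δ^2·u(623) ⇒ δ^2 = u(190)/u(623).
Since u(x) = x^0.6, δ^2 = (190/623)^0.6 = 0.30498^0.6 = 0.49041.
Hence δ = (0.49041)^(1/2) = 0.700293.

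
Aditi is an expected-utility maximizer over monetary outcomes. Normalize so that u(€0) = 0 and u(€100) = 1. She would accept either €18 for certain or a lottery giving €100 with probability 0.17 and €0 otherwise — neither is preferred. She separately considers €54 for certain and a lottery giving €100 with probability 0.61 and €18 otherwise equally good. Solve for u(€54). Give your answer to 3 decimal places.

0.676

The first gamble pins u(€18): it must equal 0.17·1 + 0.83·0 = 0.17.
Chaining: u(€54) = 0.61·1.00 + 0.39·0.17 = 0.6763.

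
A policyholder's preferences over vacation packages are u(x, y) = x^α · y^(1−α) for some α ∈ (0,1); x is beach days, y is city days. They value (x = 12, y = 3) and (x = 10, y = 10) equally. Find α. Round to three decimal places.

Set the two utilities equal: 12^α·3^(1−α) = 10^α·10^(1−α).
(12/10)^α = (10/3)^(1−α); take logs: α·ln(12/10) = (1−α)·ln(10/3), i.e. α·0.182322 = (1−α)·1.203973.
So α/(1−α) = (1.203973)/(0.182322) = 6.603553, and α = 6.603553/7.603553 ≈ 0.868.

α ≈ 0.868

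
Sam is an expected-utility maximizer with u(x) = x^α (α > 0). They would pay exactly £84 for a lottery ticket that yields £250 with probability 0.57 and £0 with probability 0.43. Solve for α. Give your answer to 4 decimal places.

EU(lottery) = 0.57·250^α + 0.43·0 = 0.57·250^α.
Setting u(84) equal to that: 84^α = 0.57·250^α ⇒ (84/250)^α = 0.57.
Take logs: α = ln 0.57 / ln(84/250) ≈ 0.515401.

α ≈ 0.5154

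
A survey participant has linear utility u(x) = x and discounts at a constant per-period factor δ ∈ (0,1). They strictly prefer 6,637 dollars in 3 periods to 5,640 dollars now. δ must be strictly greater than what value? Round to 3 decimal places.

δ > 0.947

The preference means 5640 < δ^3·6637.
Dividing by 6637: δ^3 > 0.84978. Both sides are positive, so the cube root keeps the direction.
δ > (5640/6637)^(1/3) ≈ 0.947.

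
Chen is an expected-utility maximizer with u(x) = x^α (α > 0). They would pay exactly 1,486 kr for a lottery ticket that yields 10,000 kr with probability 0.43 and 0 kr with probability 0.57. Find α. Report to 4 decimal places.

The lottery's expected utility is 0.43·u(10000) + 0.57·u(0) = 0.43·10000^α (since u(0) = 0 for α > 0).
Setting u(1486) equal to that: 1486^α = 0.43·10000^α ⇒ (1486/10000)^α = 0.43.
Taking logs: α·ln(1486/10000) = ln(0.43), so α = -0.8439701 / -1.9064971 ≈ 0.4427.

α ≈ 0.4427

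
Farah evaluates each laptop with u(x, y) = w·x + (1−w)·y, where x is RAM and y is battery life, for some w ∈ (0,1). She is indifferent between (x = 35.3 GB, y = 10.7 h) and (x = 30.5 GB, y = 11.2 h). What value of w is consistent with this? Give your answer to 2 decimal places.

Indifference: w·35.3 + (1−w)·10.7 = w·30.5 + (1−w)·11.2.
Collecting terms: w·4.8 = (1−w)·0.5.
Hence w = 0.5/(4.8+0.5) = 0.5/5.3 = 0.09.

w = 0.09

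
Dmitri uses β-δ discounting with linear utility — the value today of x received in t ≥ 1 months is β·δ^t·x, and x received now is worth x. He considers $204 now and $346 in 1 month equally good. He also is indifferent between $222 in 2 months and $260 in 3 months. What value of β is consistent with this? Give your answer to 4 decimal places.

β ≈ 0.6905

Both payoffs in the second observation are in the future, so β drops out: δ^2·222 = δ^3·260 ⇒ δ = 222/260 = 0.85385.
Substituting δ into 204 = β·δ·346: β = 204/(295.431) ≈ 0.6905.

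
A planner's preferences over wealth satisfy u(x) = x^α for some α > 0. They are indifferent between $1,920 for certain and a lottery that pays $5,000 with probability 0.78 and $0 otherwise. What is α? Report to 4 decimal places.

α ≈ 0.2596

The lottery's expected utility is 0.78·u(5000) + 0.22·u(0) = 0.78·5000^α (since u(0) = 0 for α > 0).
Setting u(1920) equal to that: 1920^α = 0.78·5000^α ⇒ (1920/5000)^α = 0.78.
Take logs: α = ln 0.78 / ln(1920/5000) ≈ 0.259595.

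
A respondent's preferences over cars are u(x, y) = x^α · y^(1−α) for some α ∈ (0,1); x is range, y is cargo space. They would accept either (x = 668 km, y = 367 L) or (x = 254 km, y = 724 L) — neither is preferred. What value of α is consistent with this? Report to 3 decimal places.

α ≈ 0.413

Indifference: 668^α · 367^(1−α) = 254^α · 724^(1−α).
Rearrange to (668/254)^α = (724/367)^(1−α) and take logs: α·0.966954 = (1−α)·0.679430.
Thus α·(1.646384) = 0.679430, so α = 0.679430/1.646384 ≈ 0.413.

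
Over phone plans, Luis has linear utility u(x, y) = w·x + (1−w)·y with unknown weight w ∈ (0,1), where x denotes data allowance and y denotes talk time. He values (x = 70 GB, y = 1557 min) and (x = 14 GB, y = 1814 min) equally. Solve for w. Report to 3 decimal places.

Indifference: w·70 + (1−w)·1557 = w·14 + (1−w)·1814.
w·(70−14) = (1−w)·(1814−1557), i.e. w·56 = (1−w)·257.
So w/(1−w) = 257/56 = 4.5893, giving w = 257/(56+257) = 0.821.

w = 0.821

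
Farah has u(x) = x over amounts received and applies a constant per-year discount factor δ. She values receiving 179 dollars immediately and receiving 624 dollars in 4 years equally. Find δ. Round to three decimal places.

Equating discounted utilities: u(179) = δ^4·u(624) ⇒ δ^4 = u(179)/u(624).
With u(x) = x: δ^4 = 179/624 = 0.28686.
Hence δ = (0.28686)^(1/4) = 0.73184.

δ ≈ 0.732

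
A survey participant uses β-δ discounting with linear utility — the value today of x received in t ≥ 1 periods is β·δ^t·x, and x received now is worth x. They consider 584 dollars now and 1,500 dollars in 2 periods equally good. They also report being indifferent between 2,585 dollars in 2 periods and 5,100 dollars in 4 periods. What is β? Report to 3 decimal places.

β ≈ 0.768

From the later pair, β·δ^2·2585 = β·δ^4·5100; dividing through, δ^2 = 2585/5100 = 0.50686, so δ = 0.71194.
Now use the now-vs-future pair: 584 = β·δ^2·1500 gives β = 584/(0.50686·1500) ≈ 0.768.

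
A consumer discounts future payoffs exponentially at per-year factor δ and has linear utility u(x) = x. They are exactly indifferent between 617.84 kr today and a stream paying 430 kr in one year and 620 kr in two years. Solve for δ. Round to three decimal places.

The stream is worth 430δ + 620δ² today, so 430δ + 620δ² = 617.84.
That is, 620δ² + 430δ − 617.84 = 0, a quadratic in δ.
The positive root is δ = [−430 + √(430² + 4·620·617.84)] / (2·620) = (−430 + 1310.398)/1240 ≈ 0.710.

δ ≈ 0.710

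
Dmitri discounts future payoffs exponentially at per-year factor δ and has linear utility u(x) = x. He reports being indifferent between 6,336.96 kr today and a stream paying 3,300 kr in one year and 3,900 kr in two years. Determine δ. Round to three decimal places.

δ ≈ 0.920

The stream is worth 3300δ + 3900δ² today, so 3300δ + 3900δ² = 6336.96.
So 3900δ² + 3300δ − 6336.96 = 0.
By the quadratic formula (taking the positive root), δ = (−3300 + √109746576.00) / 7800 ≈ 0.920.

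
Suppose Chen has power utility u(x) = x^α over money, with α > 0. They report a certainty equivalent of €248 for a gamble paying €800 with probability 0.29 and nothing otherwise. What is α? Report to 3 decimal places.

α ≈ 1.057

The lottery's expected utility is 0.29·u(800) + 0.71·u(0) = 0.29·800^α (since u(0) = 0 for α > 0).
Indifference: 248^α = 0.29·800^α, so (248/800)^α = 0.29.
Taking logs: α·ln(248/800) = ln(0.29), so α = -1.237874 / -1.171183 ≈ 1.057.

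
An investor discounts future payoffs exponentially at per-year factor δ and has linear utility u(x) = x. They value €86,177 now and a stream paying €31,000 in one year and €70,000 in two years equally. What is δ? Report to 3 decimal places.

The stream is worth 31000δ + 70000δ² today, so 31000δ + 70000δ² = 86177.
Rearranged: 70000δ² + 31000δ − 86177 = 0.
δ = (−31000 + √(31000² + 4·70000·86177)) / (2·70000) = (−31000 + √25090560000.00) / 140000 ≈ 0.910.

δ ≈ 0.910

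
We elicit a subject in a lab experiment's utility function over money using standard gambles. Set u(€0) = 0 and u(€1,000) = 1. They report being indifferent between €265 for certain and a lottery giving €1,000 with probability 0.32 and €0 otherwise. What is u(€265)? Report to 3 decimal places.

0.320

By the standard-gamble method, u(€265) is just the indifference probability on the best outcome: 0.32.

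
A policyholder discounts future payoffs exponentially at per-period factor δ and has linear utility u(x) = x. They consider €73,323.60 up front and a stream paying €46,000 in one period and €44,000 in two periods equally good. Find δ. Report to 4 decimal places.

Present value of the stream is 46000·δ + 44000·δ². Indifference gives 46000δ + 44000δ² = 73323.60.
That is, 44000δ² + 46000δ − 73323.60 = 0, a quadratic in δ.
δ = (−46000 + √(46000² + 4·44000·73323.60)) / (2·44000) = (−46000 + √15020953600.00) / 88000 ≈ 0.8700.

δ ≈ 0.8700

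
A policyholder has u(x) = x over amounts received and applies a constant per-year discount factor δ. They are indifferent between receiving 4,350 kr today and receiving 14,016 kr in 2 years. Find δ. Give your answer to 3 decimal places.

δ ≈ 0.557

The payoff in 2 years is discounted by δ^2, so u(4350) = δ^2·u(14016) and δ^2 = u(4350)/u(14016).
With u(x) = x: δ^2 = 4350/14016 = 0.31036.
So δ = 0.31036^(1/2) ≈ 0.557.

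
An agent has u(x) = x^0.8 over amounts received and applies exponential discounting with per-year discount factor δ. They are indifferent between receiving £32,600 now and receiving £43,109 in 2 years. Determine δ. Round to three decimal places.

δ ≈ 0.894

The payoff in 2 years is discounted by δ^2, so u(32600) = δ^2·u(43109) and δ^2 = u(32600)/u(43109).
With u(x) = x^0.8: δ^2 = 32600^0.8/43109^0.8 = (32600/43109)^0.8 = 0.79969.
Hence δ = (0.79969)^(1/2) = 0.89425.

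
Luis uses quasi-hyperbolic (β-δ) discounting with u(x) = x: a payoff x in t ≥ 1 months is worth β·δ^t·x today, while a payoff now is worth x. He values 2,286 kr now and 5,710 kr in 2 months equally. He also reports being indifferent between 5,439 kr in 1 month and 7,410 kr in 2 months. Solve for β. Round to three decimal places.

β ≈ 0.743

From the later pair, β·δ^1·5439 = β·δ^2·7410; dividing through, δ = 5439/7410 = 0.73401.
Substituting δ into 2286 = β·δ^2·5710: β = 2286/(3076.365) ≈ 0.743.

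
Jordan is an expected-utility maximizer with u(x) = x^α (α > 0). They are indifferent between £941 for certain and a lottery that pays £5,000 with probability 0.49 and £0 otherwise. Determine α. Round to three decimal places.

Since u(0) = 0, the lottery's EU is 0.49·5000^α.
Setting u(941) equal to that: 941^α = 0.49·5000^α ⇒ (941/5000)^α = 0.49.
α = ln(0.49) / ln(941/5000) = -0.713350/-1.670250 ≈ 0.427.

α ≈ 0.427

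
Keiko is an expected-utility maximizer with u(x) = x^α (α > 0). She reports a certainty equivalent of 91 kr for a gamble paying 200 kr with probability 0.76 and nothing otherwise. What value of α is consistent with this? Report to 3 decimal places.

EU(lottery) = 0.76·200^α + 0.24·0 = 0.76·200^α.
Equating: 91^α = 0.76·200^α, i.e. 0.4550^α = 0.76.
α = ln(0.76) / ln(91/200) = -0.274437/-0.787458 ≈ 0.349.

α ≈ 0.349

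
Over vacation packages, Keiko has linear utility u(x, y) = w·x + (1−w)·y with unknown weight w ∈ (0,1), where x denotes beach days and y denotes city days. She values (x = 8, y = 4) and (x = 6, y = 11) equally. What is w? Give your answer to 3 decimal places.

w = 0.778

u(8,4) = u(6,11) means w·8 + (1−w)·4 = w·6 + (1−w)·11.
Rearranging, 2·w − 7·(1−w) = 0.
The marginal rate of substitution is 7/2, so w = 7/(2+7) = 0.778.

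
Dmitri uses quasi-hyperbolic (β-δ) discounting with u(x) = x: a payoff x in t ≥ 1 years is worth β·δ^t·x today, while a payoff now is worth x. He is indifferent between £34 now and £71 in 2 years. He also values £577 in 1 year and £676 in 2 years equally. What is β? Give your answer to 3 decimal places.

Both payoffs in the second observation are in the future, so β drops out: δ^1·577 = δ^2·676 ⇒ δ = 577/676 = 0.85355.
Substituting δ into 34 = β·δ^2·71: β = 34/(51.727) ≈ 0.657.

β ≈ 0.657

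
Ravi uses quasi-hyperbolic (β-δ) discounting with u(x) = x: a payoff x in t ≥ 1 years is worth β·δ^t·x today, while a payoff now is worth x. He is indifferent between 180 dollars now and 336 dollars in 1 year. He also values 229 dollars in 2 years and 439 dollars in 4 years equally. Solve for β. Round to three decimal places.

Both payoffs in the second observation are in the future, so β drops out: δ^2·229 = δ^4·439 ⇒ δ^2 = 229/439 = 0.52164, so δ = 0.72225.
Substituting δ into 180 = β·δ·336: β = 180/(242.675) ≈ 0.742.

β ≈ 0.742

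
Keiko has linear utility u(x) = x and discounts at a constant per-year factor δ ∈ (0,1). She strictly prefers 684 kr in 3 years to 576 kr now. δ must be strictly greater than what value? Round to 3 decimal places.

Under u(x) = x this choice says 576 < δ^3·684.
Dividing by 684: δ^3 > 0.84211. Both sides are positive, so the cube root keeps the direction.
δ > (576/684)^(1/3) ≈ 0.944.

δ > 0.944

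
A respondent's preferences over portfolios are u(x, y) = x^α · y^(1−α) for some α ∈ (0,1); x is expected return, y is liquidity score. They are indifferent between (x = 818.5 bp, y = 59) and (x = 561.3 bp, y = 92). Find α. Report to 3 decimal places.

α ≈ 0.541

Indifference: 818.5^α · 59^(1−α) = 561.3^α · 92^(1−α).
Taking logs: α·ln 818.5 + (1−α)·ln 59 = α·ln 561.3 + (1−α)·ln 92, i.e. α·0.377218 = (1−α)·0.444251.
Thus α·(0.821469) = 0.444251, so α = 0.444251/0.821469 ≈ 0.541.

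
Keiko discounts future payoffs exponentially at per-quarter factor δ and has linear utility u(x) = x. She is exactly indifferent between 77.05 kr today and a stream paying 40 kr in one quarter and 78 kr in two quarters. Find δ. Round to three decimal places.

δ ≈ 0.770

Equating present values: 77.05 = 40δ + 78δ².
So 78δ² + 40δ − 77.05 = 0.
δ = (−40 + √(40² + 4·78·77.05)) / (2·78) = (−40 + √25639.60) / 156 ≈ 0.770.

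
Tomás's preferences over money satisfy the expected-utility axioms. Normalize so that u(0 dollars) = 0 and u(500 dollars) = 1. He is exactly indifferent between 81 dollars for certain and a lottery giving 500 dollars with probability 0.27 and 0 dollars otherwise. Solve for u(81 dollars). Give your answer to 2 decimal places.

0.27

By the standard-gamble method, u(81 dollars) is just the indifference probability on the best outcome: 0.27.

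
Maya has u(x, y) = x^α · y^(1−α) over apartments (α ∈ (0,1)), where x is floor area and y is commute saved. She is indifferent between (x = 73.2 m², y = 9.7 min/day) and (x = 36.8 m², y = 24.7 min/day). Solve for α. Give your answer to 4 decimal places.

α ≈ 0.5761

The Cobb–Douglas utilities coincide, so 73.2^α·9.7^(1−α) = 36.8^α·24.7^(1−α).
Taking logs: α·ln 73.2 + (1−α)·ln 9.7 = α·ln 36.8 + (1−α)·ln 24.7, i.e. α·0.6876976 = (1−α)·0.9346774.
So α/(1−α) = (0.9346774)/(0.6876976) = 1.3591401, and α = 1.3591401/2.3591401 ≈ 0.5761.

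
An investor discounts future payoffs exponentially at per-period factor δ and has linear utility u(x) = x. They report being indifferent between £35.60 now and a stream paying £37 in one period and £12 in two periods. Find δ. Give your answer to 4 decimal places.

δ ≈ 0.7699

Equating present values: 35.60 = 37δ + 12δ².
So 12δ² + 37δ − 35.60 = 0.
By the quadratic formula (taking the positive root), δ = (−37 + √3077.80) / 24 ≈ 0.7699.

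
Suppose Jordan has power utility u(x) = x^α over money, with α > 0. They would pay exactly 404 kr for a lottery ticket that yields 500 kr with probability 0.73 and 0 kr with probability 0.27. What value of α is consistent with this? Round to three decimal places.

α ≈ 1.476

Since u(0) = 0, the lottery's EU is 0.73·500^α.
Equating: 404^α = 0.73·500^α, i.e. 0.8080^α = 0.73.
Take logs: α = ln 0.73 / ln(404/500) ≈ 1.47618.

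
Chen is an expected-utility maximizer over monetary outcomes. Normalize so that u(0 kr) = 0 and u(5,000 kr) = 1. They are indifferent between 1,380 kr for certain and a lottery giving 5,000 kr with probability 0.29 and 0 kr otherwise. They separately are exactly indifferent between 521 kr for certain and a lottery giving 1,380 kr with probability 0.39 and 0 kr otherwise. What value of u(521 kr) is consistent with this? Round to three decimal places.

0.113

The first gamble pins u(1,380 kr): it must equal 0.29·1 + 0.71·0 = 0.29.
Chaining: u(521 kr) = 0.39·0.29 + 0.61·0.00 = 0.1131.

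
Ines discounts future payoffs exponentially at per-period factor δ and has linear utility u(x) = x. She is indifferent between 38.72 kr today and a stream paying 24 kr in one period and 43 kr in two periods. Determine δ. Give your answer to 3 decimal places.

Present value of the stream is 24·δ + 43·δ². Indifference gives 24δ + 43δ² = 38.72.
That is, 43δ² + 24δ − 38.72 = 0, a quadratic in δ.
The positive root is δ = [−24 + √(24² + 4·43·38.72)] / (2·43) = (−24 + 85.064)/86 ≈ 0.710.

δ ≈ 0.710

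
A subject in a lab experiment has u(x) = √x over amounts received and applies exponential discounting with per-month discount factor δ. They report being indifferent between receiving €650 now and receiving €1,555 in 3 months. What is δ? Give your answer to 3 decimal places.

δ ≈ 0.865

The payoff in 3 months is discounted by δ^3, so u(650) = δ^3·u(1555) and δ^3 = u(650)/u(1555).
With u(x) = √x: δ^3 = √650/√1555 = √(650/1555) = 0.64653.
Taking the cube root: δ = 0.64653^(1/3) ≈ 0.865.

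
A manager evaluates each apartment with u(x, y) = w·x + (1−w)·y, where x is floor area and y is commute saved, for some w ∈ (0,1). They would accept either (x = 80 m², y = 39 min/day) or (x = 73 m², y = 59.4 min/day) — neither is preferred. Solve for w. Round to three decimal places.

u(80,39) = u(73,59.4) means w·80 + (1−w)·39 = w·73 + (1−w)·59.4.
Collecting terms: w·7 = (1−w)·20.4.
So w/(1−w) = 20.4/7 = 2.9143, giving w = 20.4/(7+20.4) = 0.745.

w = 0.745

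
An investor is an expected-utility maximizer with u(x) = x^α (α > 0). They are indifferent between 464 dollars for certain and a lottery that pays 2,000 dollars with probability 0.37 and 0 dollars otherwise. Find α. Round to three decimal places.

Since u(0) = 0, the lottery's EU is 0.37·2000^α.
Equating: 464^α = 0.37·2000^α, i.e. 0.2320^α = 0.37.
Take logs: α = ln 0.37 / ln(464/2000) ≈ 0.68052.

α ≈ 0.681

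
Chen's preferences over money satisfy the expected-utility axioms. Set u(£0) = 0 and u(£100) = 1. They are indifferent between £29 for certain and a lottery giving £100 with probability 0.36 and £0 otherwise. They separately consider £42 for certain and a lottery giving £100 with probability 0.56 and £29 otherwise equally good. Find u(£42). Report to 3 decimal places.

The first gamble pins u(£29): it must equal 0.36·1 + 0.64·0 = 0.36.
Chaining: u(£42) = 0.56·1.00 + 0.44·0.36 = 0.7184.

0.718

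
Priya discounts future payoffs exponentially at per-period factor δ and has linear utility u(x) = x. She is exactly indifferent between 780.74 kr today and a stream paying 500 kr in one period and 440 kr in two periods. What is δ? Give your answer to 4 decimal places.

Present value of the stream is 500·δ + 440·δ². Indifference gives 500δ + 440δ² = 780.74.
That is, 440δ² + 500δ − 780.74 = 0, a quadratic in δ.
By the quadratic formula (taking the positive root), δ = (−500 + √1624102.40) / 880 ≈ 0.8800.

δ ≈ 0.8800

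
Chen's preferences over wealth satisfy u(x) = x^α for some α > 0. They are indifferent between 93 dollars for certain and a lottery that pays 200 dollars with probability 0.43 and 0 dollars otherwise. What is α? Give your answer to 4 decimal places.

α ≈ 1.1022

The lottery's expected utility is 0.43·u(200) + 0.57·u(0) = 0.43·200^α (since u(0) = 0 for α > 0).
Equating: 93^α = 0.43·200^α, i.e. 0.4650^α = 0.43.
Taking logs: α·ln(93/200) = ln(0.43), so α = -0.8439701 / -0.7657179 ≈ 1.1022.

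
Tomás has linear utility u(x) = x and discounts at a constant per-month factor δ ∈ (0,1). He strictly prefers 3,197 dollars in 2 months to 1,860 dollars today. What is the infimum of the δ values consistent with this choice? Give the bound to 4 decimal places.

The preference means 1860 < δ^2·3197.
Hence δ^2 > 1860/3197 = 0.58180, and x ↦ x^(1/2) is increasing on (0,∞).
δ > (1860/3197)^(1/2) ≈ 0.7628.

δ > 0.7628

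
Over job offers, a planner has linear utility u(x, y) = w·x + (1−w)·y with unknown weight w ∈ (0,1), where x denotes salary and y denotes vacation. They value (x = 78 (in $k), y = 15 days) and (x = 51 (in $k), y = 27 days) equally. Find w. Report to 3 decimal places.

w = 0.308

u(78,15) = u(51,27) means w·78 + (1−w)·15 = w·51 + (1−w)·27.
Collecting terms: w·27 = (1−w)·12.
The marginal rate of substitution is 12/27, so w = 12/(27+12) = 0.308.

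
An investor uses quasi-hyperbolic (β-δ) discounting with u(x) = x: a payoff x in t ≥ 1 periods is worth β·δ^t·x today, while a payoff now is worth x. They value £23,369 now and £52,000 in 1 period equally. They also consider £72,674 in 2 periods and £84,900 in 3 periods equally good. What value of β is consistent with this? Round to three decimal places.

β ≈ 0.525

The second indifference involves only future payoffs, so β cancels: β·δ^2·72674 = β·δ^3·84900, giving δ = 72674/84900 = 0.85600.
Substituting δ into 23369 = β·δ·52000: β = 23369/(44511.755) ≈ 0.525.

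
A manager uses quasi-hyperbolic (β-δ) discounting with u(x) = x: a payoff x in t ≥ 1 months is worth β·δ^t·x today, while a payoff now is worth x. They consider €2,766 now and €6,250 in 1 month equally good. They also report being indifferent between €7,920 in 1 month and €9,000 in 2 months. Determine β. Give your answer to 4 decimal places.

The second indifference involves only future payoffs, so β cancels: β·δ^1·7920 = β·δ^2·9000, giving δ = 7920/9000 = 0.88000.
Substituting δ into 2766 = β·δ·6250: β = 2766/(5500.000) ≈ 0.5029.

β ≈ 0.5029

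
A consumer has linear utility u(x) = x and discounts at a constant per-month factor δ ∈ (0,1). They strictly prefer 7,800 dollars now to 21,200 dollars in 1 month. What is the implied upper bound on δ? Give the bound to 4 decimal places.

δ < 0.3679

The preference means 7800 > δ·21200.
Dividing through by 21200 gives δ < 0.36792.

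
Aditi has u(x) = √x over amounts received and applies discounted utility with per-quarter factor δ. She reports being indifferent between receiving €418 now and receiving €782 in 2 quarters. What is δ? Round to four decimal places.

Indifference means u(418) = δ^2 · u(782), so δ^2 = u(418)/u(782).
With u(x) = √x: δ^2 = √418/√782 = √(418/782) = 0.73111.
So δ = 0.73111^(1/2) ≈ 0.8551.

δ ≈ 0.8551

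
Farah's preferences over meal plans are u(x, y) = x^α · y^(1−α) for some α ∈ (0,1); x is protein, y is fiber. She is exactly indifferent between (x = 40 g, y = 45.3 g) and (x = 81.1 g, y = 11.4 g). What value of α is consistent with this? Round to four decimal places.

Indifference: 40^α · 45.3^(1−α) = 81.1^α · 11.4^(1−α).
Taking logs: α·ln 40 + (1−α)·ln 45.3 = α·ln 81.1 + (1−α)·ln 11.4, i.e. α·-0.7068035 = (1−α)·-1.3796937.
Thus α·(-2.0864972) = -1.3796937, so α = -1.3796937/-2.0864972 ≈ 0.6612.

α ≈ 0.6612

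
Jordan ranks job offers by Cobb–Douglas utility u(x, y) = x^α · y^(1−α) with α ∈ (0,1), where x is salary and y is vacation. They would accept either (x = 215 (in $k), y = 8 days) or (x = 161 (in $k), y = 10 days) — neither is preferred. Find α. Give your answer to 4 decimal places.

Indifference: 215^α · 8^(1−α) = 161^α · 10^(1−α).
(215/161)^α = (10/8)^(1−α); take logs: α·ln(215/161) = (1−α)·ln(10/8), i.e. α·0.2892337 = (1−α)·0.2231436.
Thus α·(0.5123773) = 0.2231436, so α = 0.2231436/0.5123773 ≈ 0.4355.

α ≈ 0.4355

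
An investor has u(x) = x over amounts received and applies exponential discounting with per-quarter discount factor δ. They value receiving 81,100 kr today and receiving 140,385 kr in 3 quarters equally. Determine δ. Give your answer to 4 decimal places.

The payoff in 3 quarters is discounted by δ^3, so u(81100) = δ^3·u(140385) and δ^3 = u(81100)/u(140385).
With u(x) = x: δ^3 = 81100/140385 = 0.57770.
Hence δ = (0.57770)^(1/3) = 0.832850.

δ ≈ 0.8328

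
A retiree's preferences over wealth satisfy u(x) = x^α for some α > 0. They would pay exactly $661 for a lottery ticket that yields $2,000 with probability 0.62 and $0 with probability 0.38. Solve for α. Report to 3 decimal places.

The lottery's expected utility is 0.62·u(2000) + 0.38·u(0) = 0.62·2000^α (since u(0) = 0 for α > 0).
Equating: 661^α = 0.62·2000^α, i.e. 0.3305^α = 0.62.
α = ln(0.62) / ln(661/2000) = -0.478036/-1.107149 ≈ 0.432.

α ≈ 0.432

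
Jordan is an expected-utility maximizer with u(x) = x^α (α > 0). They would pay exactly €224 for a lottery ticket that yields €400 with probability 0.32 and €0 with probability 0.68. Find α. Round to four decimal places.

α ≈ 1.9652

The lottery's expected utility is 0.32·u(400) + 0.68·u(0) = 0.32·400^α (since u(0) = 0 for α > 0).
Indifference: 224^α = 0.32·400^α, so (224/400)^α = 0.32.
Taking logs: α·ln(224/400) = ln(0.32), so α = -1.1394343 / -0.5798185 ≈ 1.9652.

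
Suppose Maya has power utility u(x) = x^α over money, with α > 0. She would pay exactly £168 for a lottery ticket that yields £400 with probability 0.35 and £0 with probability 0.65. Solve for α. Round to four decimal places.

Since u(0) = 0, the lottery's EU is 0.35·400^α.
Indifference: 168^α = 0.35·400^α, so (168/400)^α = 0.35.
α = ln(0.35) / ln(168/400) = -1.0498221/-0.8675006 ≈ 1.2102.

α ≈ 1.2102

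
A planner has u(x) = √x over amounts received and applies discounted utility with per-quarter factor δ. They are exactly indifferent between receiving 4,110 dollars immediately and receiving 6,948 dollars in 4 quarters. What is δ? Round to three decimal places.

Equating discounted utilities: u(4110) = δ^4·u(6948) ⇒ δ^4 = u(4110)/u(6948).
Since u(x) = √x, δ^4 = √(4110/6948) = 0.76911.
Taking the 4th root: δ = 0.76911^(1/4) ≈ 0.936.

δ ≈ 0.936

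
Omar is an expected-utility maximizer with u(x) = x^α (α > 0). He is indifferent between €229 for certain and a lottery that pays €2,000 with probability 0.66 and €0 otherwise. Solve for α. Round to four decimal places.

α ≈ 0.1917

Since u(0) = 0, the lottery's EU is 0.66·2000^α.
Indifference: 229^α = 0.66·2000^α, so (229/2000)^α = 0.66.
Taking logs: α·ln(229/2000) = ln(0.66), so α = -0.4155154 / -2.1671805 ≈ 0.1917.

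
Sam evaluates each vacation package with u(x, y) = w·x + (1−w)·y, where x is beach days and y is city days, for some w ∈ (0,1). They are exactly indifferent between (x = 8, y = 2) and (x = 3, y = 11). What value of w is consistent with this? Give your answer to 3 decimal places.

w = 0.643

u(8,2) = u(3,11) means w·8 + (1−w)·2 = w·3 + (1−w)·11.
Collecting terms: w·5 = (1−w)·9.
So w/(1−w) = 9/5 = 1.8000, giving w = 9/(5+9) = 0.643.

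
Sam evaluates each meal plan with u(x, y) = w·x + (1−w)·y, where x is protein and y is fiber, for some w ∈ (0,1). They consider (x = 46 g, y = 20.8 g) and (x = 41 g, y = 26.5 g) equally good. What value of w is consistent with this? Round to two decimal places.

Indifference: w·46 + (1−w)·20.8 = w·41 + (1−w)·26.5.
Collecting terms: w·5 = (1−w)·5.7.
Hence w = 5.7/(5+5.7) = 5.7/10.7 = 0.53.

w = 0.53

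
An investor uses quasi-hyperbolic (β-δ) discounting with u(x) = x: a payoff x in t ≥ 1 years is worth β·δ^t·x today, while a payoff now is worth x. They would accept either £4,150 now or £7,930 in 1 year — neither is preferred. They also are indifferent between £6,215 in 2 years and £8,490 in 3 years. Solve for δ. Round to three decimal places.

δ ≈ 0.732

The second indifference involves only future payoffs, so β cancels: β·δ^2·6215 = β·δ^3·8490, giving δ = 6215/8490 = 0.73204.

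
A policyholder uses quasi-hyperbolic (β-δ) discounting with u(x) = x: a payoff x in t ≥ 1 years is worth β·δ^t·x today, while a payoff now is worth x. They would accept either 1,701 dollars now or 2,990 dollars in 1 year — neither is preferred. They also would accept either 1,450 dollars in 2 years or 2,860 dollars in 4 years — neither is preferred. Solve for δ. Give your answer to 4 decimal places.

δ ≈ 0.7120

Both payoffs in the second observation are in the future, so β drops out: δ^2·1450 = δ^4·2860 ⇒ δ^2 = 1450/2860 = 0.50699, so δ = 0.71203.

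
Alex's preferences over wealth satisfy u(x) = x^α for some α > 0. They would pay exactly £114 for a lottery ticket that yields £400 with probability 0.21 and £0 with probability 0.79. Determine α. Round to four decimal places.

Since u(0) = 0, the lottery's EU is 0.21·400^α.
Setting u(114) equal to that: 114^α = 0.21·400^α ⇒ (114/400)^α = 0.21.
α = ln(0.21) / ln(114/400) = -1.5606477/-1.2552661 ≈ 1.2433.

α ≈ 1.2433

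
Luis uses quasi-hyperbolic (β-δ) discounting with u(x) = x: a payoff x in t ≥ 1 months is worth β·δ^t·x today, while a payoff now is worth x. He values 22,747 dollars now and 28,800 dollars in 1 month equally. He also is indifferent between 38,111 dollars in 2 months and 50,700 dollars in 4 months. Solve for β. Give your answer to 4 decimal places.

β ≈ 0.9110

Both payoffs in the second observation are in the future, so β drops out: δ^2·38111 = δ^4·50700 ⇒ δ^2 = 38111/50700 = 0.75170, so δ = 0.86700.
Substituting δ into 22747 = β·δ·28800: β = 22747/(24969.720) ≈ 0.9110.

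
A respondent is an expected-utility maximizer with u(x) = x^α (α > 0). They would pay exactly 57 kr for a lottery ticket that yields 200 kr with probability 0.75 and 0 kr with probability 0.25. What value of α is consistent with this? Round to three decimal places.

α ≈ 0.229

The lottery's expected utility is 0.75·u(200) + 0.25·u(0) = 0.75·200^α (since u(0) = 0 for α > 0).
Setting u(57) equal to that: 57^α = 0.75·200^α ⇒ (57/200)^α = 0.75.
Take logs: α = ln 0.75 / ln(57/200) ≈ 0.22918.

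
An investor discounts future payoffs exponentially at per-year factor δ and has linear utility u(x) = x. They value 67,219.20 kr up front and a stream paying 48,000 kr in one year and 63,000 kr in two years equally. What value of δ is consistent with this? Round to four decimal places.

Equating present values: 67219.20 = 48000δ + 63000δ².
So 63000δ² + 48000δ − 67219.20 = 0.
By the quadratic formula (taking the positive root), δ = (−48000 + √19243238400.00) / 126000 ≈ 0.7200.

δ ≈ 0.7200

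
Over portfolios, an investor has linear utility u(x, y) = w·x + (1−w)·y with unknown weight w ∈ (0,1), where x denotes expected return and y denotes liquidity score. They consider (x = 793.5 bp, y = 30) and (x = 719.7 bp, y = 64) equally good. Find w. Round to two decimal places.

w = 0.32

Equating utilities: w·793.5 + (1−w)·30 = w·719.7 + (1−w)·64.
w·(793.5−719.7) = (1−w)·(64−30), i.e. w·73.8 = (1−w)·34.
Hence w = 34/(73.8+34) = 34/107.8 = 0.32.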